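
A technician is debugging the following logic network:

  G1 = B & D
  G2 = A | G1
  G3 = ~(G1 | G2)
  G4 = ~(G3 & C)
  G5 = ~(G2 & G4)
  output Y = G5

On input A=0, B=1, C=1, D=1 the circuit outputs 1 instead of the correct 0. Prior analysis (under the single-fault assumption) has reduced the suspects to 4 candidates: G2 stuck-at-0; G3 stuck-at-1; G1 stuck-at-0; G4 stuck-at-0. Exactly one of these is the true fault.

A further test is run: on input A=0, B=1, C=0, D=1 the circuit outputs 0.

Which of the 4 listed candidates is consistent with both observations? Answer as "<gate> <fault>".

G3 stuck-at-1

Evaluate each candidate on input A=0, B=1, C=0, D=1:
  G2 stuck-at-0: G1=1, G2=0 [stuck-at-0], G3=0, G4=1, G5=1 → 1 — eliminated
  G3 stuck-at-1: G1=1, G2=1, G3=1 [stuck-at-1], G4=1, G5=0 → 0 — matches
  G1 stuck-at-0: G1=0 [stuck-at-0], G2=0, G3=1, G4=1, G5=1 → 1 — eliminated
  G4 stuck-at-0: G1=1, G2=1, G3=0, G4=0 [stuck-at-0], G5=1 → 1 — eliminated
Only G3 stuck-at-1 reproduces the observed 0.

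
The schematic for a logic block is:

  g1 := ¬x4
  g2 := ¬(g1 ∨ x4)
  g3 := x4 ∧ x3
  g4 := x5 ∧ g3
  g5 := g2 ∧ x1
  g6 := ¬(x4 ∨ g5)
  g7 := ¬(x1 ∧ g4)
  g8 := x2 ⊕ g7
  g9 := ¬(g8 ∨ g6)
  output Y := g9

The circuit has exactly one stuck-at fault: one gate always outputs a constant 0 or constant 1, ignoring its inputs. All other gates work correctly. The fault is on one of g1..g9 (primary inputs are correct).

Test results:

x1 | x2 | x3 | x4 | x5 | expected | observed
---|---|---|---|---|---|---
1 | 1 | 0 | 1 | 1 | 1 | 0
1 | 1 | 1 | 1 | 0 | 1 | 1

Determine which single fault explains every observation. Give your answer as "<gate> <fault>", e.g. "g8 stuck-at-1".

g3 stuck-at-1

Fault-free values for test 1 (x1=1, x2=1, x3=0, x4=1, x5=1): g1=0, g2=0, g3=0, g4=0, g5=0, g6=0, g7=1, g8=0, g9=1, giving Y=1. Observed 0.
Test 1: faults giving observed 0 are {g3 stuck-at-1, g4 stuck-at-1, g6 stuck-at-1, g7 stuck-at-0, g8 stuck-at-1, g9 stuck-at-0}.
Test 2 (x1=1, x2=1, x3=1, x4=1, x5=0): fault-free g1=0, g2=0, g3=1, g4=0, g5=0, g6=0, g7=1, g8=0, g9=1 → 1; observed 1. Eliminates g4 stuck-at-1, g6 stuck-at-1, g7 stuck-at-0, g8 stuck-at-1, g9 stuck-at-0.
Only g3 stuck-at-1 is consistent with every test.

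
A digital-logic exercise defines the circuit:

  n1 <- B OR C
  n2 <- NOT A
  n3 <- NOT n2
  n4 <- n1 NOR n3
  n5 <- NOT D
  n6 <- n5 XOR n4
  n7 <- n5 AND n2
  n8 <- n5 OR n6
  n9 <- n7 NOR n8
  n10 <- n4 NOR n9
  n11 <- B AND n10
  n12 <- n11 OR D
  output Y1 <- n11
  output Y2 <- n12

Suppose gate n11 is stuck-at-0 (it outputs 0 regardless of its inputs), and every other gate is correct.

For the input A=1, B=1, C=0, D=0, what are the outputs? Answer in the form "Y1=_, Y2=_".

Propagate with n11 forced: n1=1, n2=0, n3=1, n4=0, n5=1, n6=1, n7=0, n8=1, n9=0, n10=1, n11=0 [stuck-at-0], n12=0.
So the outputs are Y1=0, Y2=0. (Without the fault they would be Y1=1, Y2=1.)

Y1=0, Y2=0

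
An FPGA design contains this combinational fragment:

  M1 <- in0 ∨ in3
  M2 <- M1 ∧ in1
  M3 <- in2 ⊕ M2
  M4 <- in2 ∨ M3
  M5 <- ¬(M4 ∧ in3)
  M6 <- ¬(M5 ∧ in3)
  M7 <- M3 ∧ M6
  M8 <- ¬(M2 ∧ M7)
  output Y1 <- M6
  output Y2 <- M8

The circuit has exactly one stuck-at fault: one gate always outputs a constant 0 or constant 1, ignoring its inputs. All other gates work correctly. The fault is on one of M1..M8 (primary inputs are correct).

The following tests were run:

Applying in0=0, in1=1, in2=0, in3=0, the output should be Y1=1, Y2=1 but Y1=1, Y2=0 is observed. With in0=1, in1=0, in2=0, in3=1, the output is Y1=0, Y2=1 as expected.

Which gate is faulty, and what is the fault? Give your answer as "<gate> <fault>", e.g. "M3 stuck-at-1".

Fault-free values for test 1 (in0=0, in1=1, in2=0, in3=0): M1=0, M2=0, M3=0, M4=0, M5=1, M6=1, M7=0, M8=1, giving Y1=1, Y2=1. Observed Y1=1, Y2=0.
Test 1: faults giving observed Y1=1, Y2=0 are {M1 stuck-at-1, M2 stuck-at-1, M8 stuck-at-0}.
Test 2 (in0=1, in1=0, in2=0, in3=1): fault-free M1=1, M2=0, M3=0, M4=0, M5=1, M6=0, M7=0, M8=1 → Y1=0, Y2=1; observed Y1=0, Y2=1. Eliminates M2 stuck-at-1, M8 stuck-at-0.
Only M1 stuck-at-1 is consistent with every test.

M1 stuck-at-1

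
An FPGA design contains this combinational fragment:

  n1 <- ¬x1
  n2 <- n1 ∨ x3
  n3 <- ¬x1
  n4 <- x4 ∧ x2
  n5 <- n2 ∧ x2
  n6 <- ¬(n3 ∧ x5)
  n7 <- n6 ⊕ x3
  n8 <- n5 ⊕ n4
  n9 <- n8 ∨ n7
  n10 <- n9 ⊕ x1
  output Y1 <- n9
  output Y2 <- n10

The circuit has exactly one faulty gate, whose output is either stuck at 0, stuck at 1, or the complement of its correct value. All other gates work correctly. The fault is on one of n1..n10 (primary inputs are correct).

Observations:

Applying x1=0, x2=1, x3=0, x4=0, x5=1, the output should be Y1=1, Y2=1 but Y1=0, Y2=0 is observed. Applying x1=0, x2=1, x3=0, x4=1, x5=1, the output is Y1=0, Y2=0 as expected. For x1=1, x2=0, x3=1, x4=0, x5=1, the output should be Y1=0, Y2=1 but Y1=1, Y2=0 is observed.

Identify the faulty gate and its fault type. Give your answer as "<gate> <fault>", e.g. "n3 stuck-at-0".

Fault-free values for test 1 (x1=0, x2=1, x3=0, x4=0, x5=1): n1=1, n2=1, n3=1, n4=0, n5=1, n6=0, n7=0, n8=1, n9=1, n10=1, giving Y1=1, Y2=1. Observed Y1=0, Y2=0.
Test 1: faults giving observed Y1=0, Y2=0 are {n1 stuck-at-0, n1 inverted output, n2 stuck-at-0, n2 inverted output, n4 stuck-at-1, n4 inverted output, n5 stuck-at-0, n5 inverted output, n8 stuck-at-0, n8 inverted output, n9 stuck-at-0, n9 inverted output}.
Test 2 (x1=0, x2=1, x3=0, x4=1, x5=1): fault-free n1=1, n2=1, n3=1, n4=1, n5=1, n6=0, n7=0, n8=0, n9=0, n10=0 → Y1=0, Y2=0; observed Y1=0, Y2=0. Eliminates n1 stuck-at-0, n1 inverted output, n2 stuck-at-0, n2 inverted output, n4 inverted output, n5 stuck-at-0, n5 inverted output, n8 inverted output, n9 inverted output.
Test 3 (x1=1, x2=0, x3=1, x4=0, x5=1): fault-free n1=0, n2=1, n3=0, n4=0, n5=0, n6=1, n7=0, n8=0, n9=0, n10=1 → Y1=0, Y2=1; observed Y1=1, Y2=0. Eliminates n8 stuck-at-0, n9 stuck-at-0.
Only n4 stuck-at-1 is consistent with every test.

n4 stuck-at-1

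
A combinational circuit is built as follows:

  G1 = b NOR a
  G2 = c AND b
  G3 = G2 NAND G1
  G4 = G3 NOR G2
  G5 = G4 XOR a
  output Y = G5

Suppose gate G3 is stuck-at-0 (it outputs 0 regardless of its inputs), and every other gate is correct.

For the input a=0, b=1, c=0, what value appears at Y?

Propagate with G3 forced: G1=0, G2=0, G3=0 [stuck-at-0], G4=1, G5=1.
So Y = 1. (Without the fault it would be 0.)

1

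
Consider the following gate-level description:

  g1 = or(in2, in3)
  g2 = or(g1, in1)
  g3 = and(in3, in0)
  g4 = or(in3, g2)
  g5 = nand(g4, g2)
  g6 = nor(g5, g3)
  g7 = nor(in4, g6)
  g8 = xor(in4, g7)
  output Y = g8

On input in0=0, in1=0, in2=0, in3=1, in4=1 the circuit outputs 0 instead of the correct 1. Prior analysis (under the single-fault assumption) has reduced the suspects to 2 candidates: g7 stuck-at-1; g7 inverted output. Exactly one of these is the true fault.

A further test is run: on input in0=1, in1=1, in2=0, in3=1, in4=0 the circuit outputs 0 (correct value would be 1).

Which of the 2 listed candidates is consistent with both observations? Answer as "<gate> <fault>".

Evaluate each candidate on input in0=1, in1=1, in2=0, in3=1, in4=0:
  g7 stuck-at-1: g1=1, g2=1, g3=1, g4=1, g5=0, g6=0, g7=1 [stuck-at-1], g8=1 → 1 — eliminated
  g7 inverted output: g1=1, g2=1, g3=1, g4=1, g5=0, g6=0, g7=0 [inverted output], g8=0 → 0 — matches
Only g7 inverted output reproduces the observed 0.

g7 inverted output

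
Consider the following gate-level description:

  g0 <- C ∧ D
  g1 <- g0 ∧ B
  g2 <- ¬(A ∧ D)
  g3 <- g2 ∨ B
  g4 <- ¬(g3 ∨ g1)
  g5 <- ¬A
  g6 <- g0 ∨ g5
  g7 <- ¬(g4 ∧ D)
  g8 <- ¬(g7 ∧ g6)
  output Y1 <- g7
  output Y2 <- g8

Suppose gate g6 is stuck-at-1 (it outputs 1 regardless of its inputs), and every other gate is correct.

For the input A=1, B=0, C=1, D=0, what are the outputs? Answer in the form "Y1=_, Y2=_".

Propagate with g6 forced: g0=0, g1=0, g2=1, g3=1, g4=0, g5=0, g6=1 [stuck-at-1], g7=1, g8=0.
So the outputs are Y1=1, Y2=0. (Without the fault they would be Y1=1, Y2=1.)

Y1=1, Y2=0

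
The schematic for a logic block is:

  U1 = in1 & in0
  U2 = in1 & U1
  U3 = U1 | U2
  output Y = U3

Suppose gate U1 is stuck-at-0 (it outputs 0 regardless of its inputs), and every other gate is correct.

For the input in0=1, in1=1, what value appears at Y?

0

Propagate with U1 forced: U1=0 [stuck-at-0], U2=0, U3=0.
So Y = 0. (Without the fault it would be 1.)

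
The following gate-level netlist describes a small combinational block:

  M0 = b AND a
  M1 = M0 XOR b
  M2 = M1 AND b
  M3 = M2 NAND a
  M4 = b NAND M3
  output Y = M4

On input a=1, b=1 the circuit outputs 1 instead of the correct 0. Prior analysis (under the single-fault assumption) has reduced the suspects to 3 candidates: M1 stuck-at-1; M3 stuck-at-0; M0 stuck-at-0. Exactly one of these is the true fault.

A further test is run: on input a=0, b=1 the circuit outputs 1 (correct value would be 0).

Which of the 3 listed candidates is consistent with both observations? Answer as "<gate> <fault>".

Evaluate each candidate on input a=0, b=1:
  M1 stuck-at-1: M0=0, M1=1 [stuck-at-1], M2=1, M3=1, M4=0 → 0 — eliminated
  M3 stuck-at-0: M0=0, M1=1, M2=1, M3=0 [stuck-at-0], M4=1 → 1 — matches
  M0 stuck-at-0: M0=0 [stuck-at-0], M1=1, M2=1, M3=1, M4=0 → 0 — eliminated
Only M3 stuck-at-0 reproduces the observed 1.

M3 stuck-at-0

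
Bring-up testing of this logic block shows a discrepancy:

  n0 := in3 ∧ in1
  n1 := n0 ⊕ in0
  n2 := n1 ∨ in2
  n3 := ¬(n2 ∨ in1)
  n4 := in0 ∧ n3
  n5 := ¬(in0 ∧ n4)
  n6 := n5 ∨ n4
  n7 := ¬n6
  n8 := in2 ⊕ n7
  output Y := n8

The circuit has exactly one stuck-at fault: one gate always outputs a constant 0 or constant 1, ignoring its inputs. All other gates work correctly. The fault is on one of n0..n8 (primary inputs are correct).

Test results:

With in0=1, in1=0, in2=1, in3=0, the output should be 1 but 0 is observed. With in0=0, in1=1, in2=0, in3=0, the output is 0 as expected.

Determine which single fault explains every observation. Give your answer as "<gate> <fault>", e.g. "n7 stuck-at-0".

n8 stuck-at-0

Fault-free values for test 1 (in0=1, in1=0, in2=1, in3=0): n0=0, n1=1, n2=1, n3=0, n4=0, n5=1, n6=1, n7=0, n8=1, giving Y=1. Observed 0.
Test 1: faults giving observed 0 are {n5 stuck-at-0, n6 stuck-at-0, n7 stuck-at-1, n8 stuck-at-0}.
Test 2 (in0=0, in1=1, in2=0, in3=0): fault-free n0=0, n1=0, n2=0, n3=0, n4=0, n5=1, n6=1, n7=0, n8=0 → 0; observed 0. Eliminates n5 stuck-at-0, n6 stuck-at-0, n7 stuck-at-1.
Only n8 stuck-at-0 is consistent with every test.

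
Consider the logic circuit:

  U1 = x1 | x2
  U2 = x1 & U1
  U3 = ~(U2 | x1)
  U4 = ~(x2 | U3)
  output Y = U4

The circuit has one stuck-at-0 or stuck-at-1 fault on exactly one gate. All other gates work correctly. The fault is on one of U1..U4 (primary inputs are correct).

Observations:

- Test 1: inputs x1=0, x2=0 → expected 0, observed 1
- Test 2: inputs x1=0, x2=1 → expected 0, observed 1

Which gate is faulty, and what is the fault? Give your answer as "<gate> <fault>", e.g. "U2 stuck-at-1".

U4 stuck-at-1

Fault-free values for test 1 (x1=0, x2=0): U1=0, U2=0, U3=1, U4=0, giving Y=0. Observed 1.
Test 1: faults giving observed 1 are {U2 stuck-at-1, U3 stuck-at-0, U4 stuck-at-1}.
Test 2 (x1=0, x2=1): fault-free U1=1, U2=0, U3=1, U4=0 → 0; observed 1. Eliminates U2 stuck-at-1, U3 stuck-at-0.
Only U4 stuck-at-1 is consistent with every test.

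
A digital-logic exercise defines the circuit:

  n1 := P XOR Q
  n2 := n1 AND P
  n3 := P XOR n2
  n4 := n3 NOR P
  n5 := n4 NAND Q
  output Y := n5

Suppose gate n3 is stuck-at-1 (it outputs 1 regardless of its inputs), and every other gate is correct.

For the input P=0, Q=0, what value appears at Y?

1

Propagate with n3 forced: n1=0, n2=0, n3=1 [stuck-at-1], n4=0, n5=1.
So Y = 1. (Same as the fault-free value — the fault is masked on this input.)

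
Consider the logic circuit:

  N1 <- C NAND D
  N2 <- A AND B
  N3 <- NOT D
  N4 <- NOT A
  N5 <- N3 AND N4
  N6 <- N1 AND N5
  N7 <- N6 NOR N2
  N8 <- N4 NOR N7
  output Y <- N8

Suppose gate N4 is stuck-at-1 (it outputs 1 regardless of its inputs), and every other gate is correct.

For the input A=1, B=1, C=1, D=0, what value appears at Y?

Propagate with N4 forced: N1=1, N2=1, N3=1, N4=1 [stuck-at-1], N5=1, N6=1, N7=0, N8=0.
So Y = 0. (Without the fault it would be 1.)

0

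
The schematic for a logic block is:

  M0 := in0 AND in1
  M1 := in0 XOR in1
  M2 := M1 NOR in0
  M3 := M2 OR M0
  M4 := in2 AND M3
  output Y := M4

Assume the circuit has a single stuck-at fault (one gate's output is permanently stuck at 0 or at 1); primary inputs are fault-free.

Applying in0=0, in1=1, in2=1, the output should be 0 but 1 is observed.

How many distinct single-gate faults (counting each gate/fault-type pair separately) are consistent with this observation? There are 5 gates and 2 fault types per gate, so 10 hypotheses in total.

5

Fault-free: M0=0, M1=1, M2=0, M3=0, M4=0 → 0. Observed 1.
  M0 stuck-at-0: output 0 ✗
  M0 stuck-at-1: output 1 ✓
  M1 stuck-at-0: output 1 ✓
  M1 stuck-at-1: output 0 ✗
  M2 stuck-at-0: output 0 ✗
  M2 stuck-at-1: output 1 ✓
  M3 stuck-at-0: output 0 ✗
  M3 stuck-at-1: output 1 ✓
  M4 stuck-at-0: output 0 ✗
  M4 stuck-at-1: output 1 ✓
Consistent faults: {M0 stuck-at-1, M1 stuck-at-0, M2 stuck-at-1, M3 stuck-at-1, M4 stuck-at-1} — 5 in all.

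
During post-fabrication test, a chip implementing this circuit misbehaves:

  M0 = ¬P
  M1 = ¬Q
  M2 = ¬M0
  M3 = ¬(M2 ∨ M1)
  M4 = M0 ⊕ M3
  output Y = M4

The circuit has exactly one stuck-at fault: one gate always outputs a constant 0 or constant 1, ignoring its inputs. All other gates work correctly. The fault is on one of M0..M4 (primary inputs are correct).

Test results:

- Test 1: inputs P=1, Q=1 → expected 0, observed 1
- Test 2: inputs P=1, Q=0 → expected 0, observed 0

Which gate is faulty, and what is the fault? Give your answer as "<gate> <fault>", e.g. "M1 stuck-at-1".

M2 stuck-at-0

Fault-free values for test 1 (P=1, Q=1): M0=0, M1=0, M2=1, M3=0, M4=0, giving Y=0. Observed 1.
Test 1: faults giving observed 1 are {M2 stuck-at-0, M3 stuck-at-1, M4 stuck-at-1}.
Test 2 (P=1, Q=0): fault-free M0=0, M1=1, M2=1, M3=0, M4=0 → 0; observed 0. Eliminates M3 stuck-at-1, M4 stuck-at-1.
Only M2 stuck-at-0 is consistent with every test.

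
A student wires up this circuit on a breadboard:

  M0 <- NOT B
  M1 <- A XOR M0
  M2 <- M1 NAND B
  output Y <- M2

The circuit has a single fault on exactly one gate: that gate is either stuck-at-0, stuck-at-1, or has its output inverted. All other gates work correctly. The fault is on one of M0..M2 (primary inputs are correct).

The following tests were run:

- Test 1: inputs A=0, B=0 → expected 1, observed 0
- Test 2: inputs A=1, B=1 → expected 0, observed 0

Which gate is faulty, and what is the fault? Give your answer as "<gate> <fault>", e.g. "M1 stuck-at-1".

Fault-free values for test 1 (A=0, B=0): M0=1, M1=1, M2=1, giving Y=1. Observed 0.
Test 1: faults giving observed 0 are {M2 stuck-at-0, M2 inverted output}.
Test 2 (A=1, B=1): fault-free M0=0, M1=1, M2=0 → 0; observed 0. Eliminates M2 inverted output.
Only M2 stuck-at-0 is consistent with every test.

M2 stuck-at-0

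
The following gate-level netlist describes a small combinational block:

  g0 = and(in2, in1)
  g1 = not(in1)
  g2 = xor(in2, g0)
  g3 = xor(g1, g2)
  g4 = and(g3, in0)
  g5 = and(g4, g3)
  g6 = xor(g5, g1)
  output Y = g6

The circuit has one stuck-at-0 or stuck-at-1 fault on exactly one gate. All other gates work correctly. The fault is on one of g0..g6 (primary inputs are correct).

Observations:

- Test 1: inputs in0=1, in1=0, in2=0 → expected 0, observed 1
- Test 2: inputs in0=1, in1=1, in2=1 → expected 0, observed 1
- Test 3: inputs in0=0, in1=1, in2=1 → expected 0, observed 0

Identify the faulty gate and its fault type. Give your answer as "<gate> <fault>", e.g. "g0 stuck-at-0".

g2 stuck-at-1

Fault-free values for test 1 (in0=1, in1=0, in2=0): g0=0, g1=1, g2=0, g3=1, g4=1, g5=1, g6=0, giving Y=0. Observed 1.
Test 1: faults giving observed 1 are {g0 stuck-at-1, g2 stuck-at-1, g3 stuck-at-0, g4 stuck-at-0, g5 stuck-at-0, g6 stuck-at-1}.
Test 2 (in0=1, in1=1, in2=1): fault-free g0=1, g1=0, g2=0, g3=0, g4=0, g5=0, g6=0 → 0; observed 1. Eliminates g0 stuck-at-1, g3 stuck-at-0, g4 stuck-at-0, g5 stuck-at-0.
Test 3 (in0=0, in1=1, in2=1): fault-free g0=1, g1=0, g2=0, g3=0, g4=0, g5=0, g6=0 → 0; observed 0. Eliminates g6 stuck-at-1.
Only g2 stuck-at-1 is consistent with every test.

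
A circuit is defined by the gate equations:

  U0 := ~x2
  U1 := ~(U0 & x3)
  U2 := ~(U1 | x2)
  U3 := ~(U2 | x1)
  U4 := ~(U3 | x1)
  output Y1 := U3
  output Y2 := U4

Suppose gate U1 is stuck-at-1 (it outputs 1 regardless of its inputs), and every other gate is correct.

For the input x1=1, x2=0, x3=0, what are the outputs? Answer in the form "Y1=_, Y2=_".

Propagate with U1 forced: U0=1, U1=1 [stuck-at-1], U2=0, U3=0, U4=0.
So the outputs are Y1=0, Y2=0. (Same as the fault-free value — the fault is masked on this input.)

Y1=0, Y2=0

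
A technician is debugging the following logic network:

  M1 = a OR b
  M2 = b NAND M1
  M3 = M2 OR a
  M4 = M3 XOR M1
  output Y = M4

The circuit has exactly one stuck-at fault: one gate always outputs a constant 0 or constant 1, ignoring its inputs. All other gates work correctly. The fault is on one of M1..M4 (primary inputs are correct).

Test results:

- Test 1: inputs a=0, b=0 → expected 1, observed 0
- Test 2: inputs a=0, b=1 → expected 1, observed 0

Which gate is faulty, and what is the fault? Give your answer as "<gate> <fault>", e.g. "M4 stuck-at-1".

Fault-free values for test 1 (a=0, b=0): M1=0, M2=1, M3=1, M4=1, giving Y=1. Observed 0.
Test 1: faults giving observed 0 are {M1 stuck-at-1, M2 stuck-at-0, M3 stuck-at-0, M4 stuck-at-0}.
Test 2 (a=0, b=1): fault-free M1=1, M2=0, M3=0, M4=1 → 1; observed 0. Eliminates M1 stuck-at-1, M2 stuck-at-0, M3 stuck-at-0.
Only M4 stuck-at-0 is consistent with every test.

M4 stuck-at-0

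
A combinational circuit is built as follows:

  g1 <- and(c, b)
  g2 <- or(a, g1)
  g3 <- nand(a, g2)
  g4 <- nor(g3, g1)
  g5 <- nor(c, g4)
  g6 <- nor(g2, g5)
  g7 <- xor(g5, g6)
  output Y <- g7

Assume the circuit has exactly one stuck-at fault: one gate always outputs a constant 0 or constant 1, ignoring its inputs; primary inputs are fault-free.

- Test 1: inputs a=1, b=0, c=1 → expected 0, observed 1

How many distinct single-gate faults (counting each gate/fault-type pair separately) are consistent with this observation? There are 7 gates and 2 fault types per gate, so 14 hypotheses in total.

Fault-free: g1=0, g2=1, g3=0, g4=1, g5=0, g6=0, g7=0 → 0. Observed 1.
  g1 stuck-at-0: output 0 ✗
  g1 stuck-at-1: output 0 ✗
  g2 stuck-at-0: output 1 ✓
  g2 stuck-at-1: output 0 ✗
  g3 stuck-at-0: output 0 ✗
  g3 stuck-at-1: output 0 ✗
  g4 stuck-at-0: output 0 ✗
  g4 stuck-at-1: output 0 ✗
  g5 stuck-at-0: output 0 ✗
  g5 stuck-at-1: output 1 ✓
  g6 stuck-at-0: output 0 ✗
  g6 stuck-at-1: output 1 ✓
  g7 stuck-at-0: output 0 ✗
  g7 stuck-at-1: output 1 ✓
Consistent faults: {g2 stuck-at-0, g5 stuck-at-1, g6 stuck-at-1, g7 stuck-at-1} — 4 in all.

4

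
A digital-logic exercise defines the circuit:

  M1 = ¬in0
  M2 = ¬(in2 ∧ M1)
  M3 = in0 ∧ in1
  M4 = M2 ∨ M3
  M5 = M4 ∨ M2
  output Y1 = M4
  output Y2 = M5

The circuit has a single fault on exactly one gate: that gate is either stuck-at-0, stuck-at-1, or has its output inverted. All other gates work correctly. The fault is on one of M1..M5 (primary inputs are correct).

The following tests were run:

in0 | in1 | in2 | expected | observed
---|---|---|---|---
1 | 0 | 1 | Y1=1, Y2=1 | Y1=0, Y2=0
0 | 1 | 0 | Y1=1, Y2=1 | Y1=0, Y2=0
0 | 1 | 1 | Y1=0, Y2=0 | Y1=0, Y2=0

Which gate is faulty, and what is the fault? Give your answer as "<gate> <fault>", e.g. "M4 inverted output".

M2 stuck-at-0

Fault-free values for test 1 (in0=1, in1=0, in2=1): M1=0, M2=1, M3=0, M4=1, M5=1, giving Y1=1, Y2=1. Observed Y1=0, Y2=0.
Test 1: faults giving observed Y1=0, Y2=0 are {M1 stuck-at-1, M1 inverted output, M2 stuck-at-0, M2 inverted output}.
Test 2 (in0=0, in1=1, in2=0): fault-free M1=1, M2=1, M3=0, M4=1, M5=1 → Y1=1, Y2=1; observed Y1=0, Y2=0. Eliminates M1 stuck-at-1, M1 inverted output.
Test 3 (in0=0, in1=1, in2=1): fault-free M1=1, M2=0, M3=0, M4=0, M5=0 → Y1=0, Y2=0; observed Y1=0, Y2=0. Eliminates M2 inverted output.
Only M2 stuck-at-0 is consistent with every test.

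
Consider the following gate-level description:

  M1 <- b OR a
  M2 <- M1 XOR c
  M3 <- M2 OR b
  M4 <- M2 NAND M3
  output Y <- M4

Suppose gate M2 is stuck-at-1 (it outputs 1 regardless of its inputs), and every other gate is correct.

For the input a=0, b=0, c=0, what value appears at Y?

Propagate with M2 forced: M1=0, M2=1 [stuck-at-1], M3=1, M4=0.
So Y = 0. (Without the fault it would be 1.)

0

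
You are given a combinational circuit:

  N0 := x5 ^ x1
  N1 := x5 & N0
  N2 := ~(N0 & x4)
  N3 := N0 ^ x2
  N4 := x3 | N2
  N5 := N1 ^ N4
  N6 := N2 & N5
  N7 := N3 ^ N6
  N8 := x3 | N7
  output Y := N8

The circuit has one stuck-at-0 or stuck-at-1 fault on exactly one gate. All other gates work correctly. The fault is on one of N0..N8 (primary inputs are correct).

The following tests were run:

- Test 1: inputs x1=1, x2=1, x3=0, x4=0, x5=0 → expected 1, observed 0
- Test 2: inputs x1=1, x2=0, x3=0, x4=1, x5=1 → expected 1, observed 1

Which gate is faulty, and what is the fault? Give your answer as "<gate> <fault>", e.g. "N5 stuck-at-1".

Fault-free values for test 1 (x1=1, x2=1, x3=0, x4=0, x5=0): N0=1, N1=0, N2=1, N3=0, N4=1, N5=1, N6=1, N7=1, N8=1, giving Y=1. Observed 0.
Test 1: faults giving observed 0 are {N0 stuck-at-0, N1 stuck-at-1, N2 stuck-at-0, N3 stuck-at-1, N4 stuck-at-0, N5 stuck-at-0, N6 stuck-at-0, N7 stuck-at-0, N8 stuck-at-0}.
Test 2 (x1=1, x2=0, x3=0, x4=1, x5=1): fault-free N0=0, N1=0, N2=1, N3=0, N4=1, N5=1, N6=1, N7=1, N8=1 → 1; observed 1. Eliminates N1 stuck-at-1, N2 stuck-at-0, N3 stuck-at-1, N4 stuck-at-0, N5 stuck-at-0, N6 stuck-at-0, N7 stuck-at-0, N8 stuck-at-0.
Only N0 stuck-at-0 is consistent with every test.

N0 stuck-at-0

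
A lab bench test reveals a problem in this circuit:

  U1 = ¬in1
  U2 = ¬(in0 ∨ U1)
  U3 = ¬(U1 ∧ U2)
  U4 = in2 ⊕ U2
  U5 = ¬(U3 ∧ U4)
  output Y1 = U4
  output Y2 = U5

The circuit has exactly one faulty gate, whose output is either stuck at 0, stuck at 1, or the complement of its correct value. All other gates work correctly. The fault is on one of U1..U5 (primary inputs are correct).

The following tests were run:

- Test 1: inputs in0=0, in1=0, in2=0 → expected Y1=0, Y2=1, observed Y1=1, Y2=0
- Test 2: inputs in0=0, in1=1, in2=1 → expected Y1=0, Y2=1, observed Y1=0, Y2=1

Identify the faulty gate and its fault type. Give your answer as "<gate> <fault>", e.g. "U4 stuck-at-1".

Fault-free values for test 1 (in0=0, in1=0, in2=0): U1=1, U2=0, U3=1, U4=0, U5=1, giving Y1=0, Y2=1. Observed Y1=1, Y2=0.
Test 1: faults giving observed Y1=1, Y2=0 are {U1 stuck-at-0, U1 inverted output, U4 stuck-at-1, U4 inverted output}.
Test 2 (in0=0, in1=1, in2=1): fault-free U1=0, U2=1, U3=1, U4=0, U5=1 → Y1=0, Y2=1; observed Y1=0, Y2=1. Eliminates U1 inverted output, U4 stuck-at-1, U4 inverted output.
Only U1 stuck-at-0 is consistent with every test.

U1 stuck-at-0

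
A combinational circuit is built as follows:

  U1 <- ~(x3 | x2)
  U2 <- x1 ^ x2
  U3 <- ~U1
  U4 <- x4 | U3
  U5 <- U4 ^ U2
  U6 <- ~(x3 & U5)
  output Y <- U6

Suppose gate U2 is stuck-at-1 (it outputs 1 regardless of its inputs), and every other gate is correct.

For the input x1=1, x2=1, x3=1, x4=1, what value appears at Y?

Propagate with U2 forced: U1=0, U2=1 [stuck-at-1], U3=1, U4=1, U5=0, U6=1.
So Y = 1. (Without the fault it would be 0.)

1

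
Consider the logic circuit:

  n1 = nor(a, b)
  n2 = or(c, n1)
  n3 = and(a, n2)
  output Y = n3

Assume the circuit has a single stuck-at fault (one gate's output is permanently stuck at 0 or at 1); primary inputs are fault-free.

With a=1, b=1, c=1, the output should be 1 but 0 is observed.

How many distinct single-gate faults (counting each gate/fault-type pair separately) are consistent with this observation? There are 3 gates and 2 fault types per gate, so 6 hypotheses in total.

Fault-free: n1=0, n2=1, n3=1 → 1. Observed 0.
  n1 stuck-at-0: output 1 ✗
  n1 stuck-at-1: output 1 ✗
  n2 stuck-at-0: output 0 ✓
  n2 stuck-at-1: output 1 ✗
  n3 stuck-at-0: output 0 ✓
  n3 stuck-at-1: output 1 ✗
Consistent faults: {n2 stuck-at-0, n3 stuck-at-0} — 2 in all.

2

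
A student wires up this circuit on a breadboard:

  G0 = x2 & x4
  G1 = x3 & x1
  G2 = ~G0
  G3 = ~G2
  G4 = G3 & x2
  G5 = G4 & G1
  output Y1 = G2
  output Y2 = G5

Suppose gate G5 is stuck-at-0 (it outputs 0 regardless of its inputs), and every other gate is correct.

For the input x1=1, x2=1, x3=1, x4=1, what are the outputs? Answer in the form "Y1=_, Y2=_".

Y1=0, Y2=0

Propagate with G5 forced: G0=1, G1=1, G2=0, G3=1, G4=1, G5=0 [stuck-at-0].
So the outputs are Y1=0, Y2=0. (Without the fault they would be Y1=0, Y2=1.)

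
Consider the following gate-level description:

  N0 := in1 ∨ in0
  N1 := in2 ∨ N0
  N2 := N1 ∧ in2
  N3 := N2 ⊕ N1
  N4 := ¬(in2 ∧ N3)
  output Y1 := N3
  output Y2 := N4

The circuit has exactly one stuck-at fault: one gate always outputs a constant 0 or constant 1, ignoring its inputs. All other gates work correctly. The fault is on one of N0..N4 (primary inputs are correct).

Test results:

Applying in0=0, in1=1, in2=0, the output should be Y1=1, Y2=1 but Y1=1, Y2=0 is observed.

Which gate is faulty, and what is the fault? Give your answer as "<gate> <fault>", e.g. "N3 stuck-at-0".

Fault-free values for test 1 (in0=0, in1=1, in2=0): N0=1, N1=1, N2=0, N3=1, N4=1, giving Y1=1, Y2=1. Observed Y1=1, Y2=0.
Test 1: faults giving observed Y1=1, Y2=0 are {N4 stuck-at-0}.
Only N4 stuck-at-0 is consistent with every test.

N4 stuck-at-0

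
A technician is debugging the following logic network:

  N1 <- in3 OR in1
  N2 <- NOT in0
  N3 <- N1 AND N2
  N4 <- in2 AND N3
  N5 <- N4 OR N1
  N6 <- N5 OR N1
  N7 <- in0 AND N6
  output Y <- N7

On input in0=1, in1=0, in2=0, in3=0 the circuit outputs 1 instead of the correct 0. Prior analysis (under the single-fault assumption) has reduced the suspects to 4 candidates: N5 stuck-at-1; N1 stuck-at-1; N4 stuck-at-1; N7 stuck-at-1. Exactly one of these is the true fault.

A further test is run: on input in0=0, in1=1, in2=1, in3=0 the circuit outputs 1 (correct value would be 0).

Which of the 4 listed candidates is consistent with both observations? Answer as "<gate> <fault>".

N7 stuck-at-1

Evaluate each candidate on input in0=0, in1=1, in2=1, in3=0:
  N5 stuck-at-1: N1=1, N2=1, N3=1, N4=1, N5=1 [stuck-at-1], N6=1, N7=0 → 0 — eliminated
  N1 stuck-at-1: N1=1 [stuck-at-1], N2=1, N3=1, N4=1, N5=1, N6=1, N7=0 → 0 — eliminated
  N4 stuck-at-1: N1=1, N2=1, N3=1, N4=1 [stuck-at-1], N5=1, N6=1, N7=0 → 0 — eliminated
  N7 stuck-at-1: N1=1, N2=1, N3=1, N4=1, N5=1, N6=1, N7=1 [stuck-at-1] → 1 — matches
Only N7 stuck-at-1 reproduces the observed 1.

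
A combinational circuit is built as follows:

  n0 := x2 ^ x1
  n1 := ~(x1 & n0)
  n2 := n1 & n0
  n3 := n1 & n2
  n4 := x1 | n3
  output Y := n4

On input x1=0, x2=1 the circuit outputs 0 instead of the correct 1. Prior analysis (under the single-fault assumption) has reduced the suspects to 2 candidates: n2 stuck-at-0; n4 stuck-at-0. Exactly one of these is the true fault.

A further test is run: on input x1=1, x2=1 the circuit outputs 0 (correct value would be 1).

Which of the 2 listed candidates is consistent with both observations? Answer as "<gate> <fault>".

Evaluate each candidate on input x1=1, x2=1:
  n2 stuck-at-0: n0=0, n1=1, n2=0 [stuck-at-0], n3=0, n4=1 → 1 — eliminated
  n4 stuck-at-0: n0=0, n1=1, n2=0, n3=0, n4=0 [stuck-at-0] → 0 — matches
Only n4 stuck-at-0 reproduces the observed 0.

n4 stuck-at-0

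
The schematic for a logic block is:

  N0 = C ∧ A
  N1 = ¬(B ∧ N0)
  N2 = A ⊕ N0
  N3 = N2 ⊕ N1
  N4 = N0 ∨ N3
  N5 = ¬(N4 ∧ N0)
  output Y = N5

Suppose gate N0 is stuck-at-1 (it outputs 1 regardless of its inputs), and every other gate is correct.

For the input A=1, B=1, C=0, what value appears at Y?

Propagate with N0 forced: N0=1 [stuck-at-1], N1=0, N2=0, N3=0, N4=1, N5=0.
So Y = 0. (Without the fault it would be 1.)

0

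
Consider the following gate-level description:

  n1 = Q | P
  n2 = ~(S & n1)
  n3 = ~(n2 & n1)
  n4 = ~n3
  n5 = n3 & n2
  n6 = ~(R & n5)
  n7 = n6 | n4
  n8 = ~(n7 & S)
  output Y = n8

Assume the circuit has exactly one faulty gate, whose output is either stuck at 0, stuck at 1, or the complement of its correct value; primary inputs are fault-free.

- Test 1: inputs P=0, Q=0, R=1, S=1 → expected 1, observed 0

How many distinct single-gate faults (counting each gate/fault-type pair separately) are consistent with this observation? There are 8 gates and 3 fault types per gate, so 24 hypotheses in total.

Fault-free: n1=0, n2=1, n3=1, n4=0, n5=1, n6=0, n7=0, n8=1 → 1. Observed 0.
  n1: stuck-at-1, inverted output ✓; others ✗
  n2: stuck-at-0, inverted output ✓; others ✗
  n3: stuck-at-0, inverted output ✓; others ✗
  n4: stuck-at-1, inverted output ✓; others ✗
  n5: stuck-at-0, inverted output ✓; others ✗
  n6: stuck-at-1, inverted output ✓; others ✗
  n7: stuck-at-1, inverted output ✓; others ✗
  n8: stuck-at-0, inverted output ✓; others ✗
Consistent faults: {n1 stuck-at-1, n1 inverted output, n2 stuck-at-0, n2 inverted output, n3 stuck-at-0, n3 inverted output, n4 stuck-at-1, n4 inverted output, n5 stuck-at-0, n5 inverted output, n6 stuck-at-1, n6 inverted output, n7 stuck-at-1, n7 inverted output, n8 stuck-at-0, n8 inverted output} — 16 in all.

16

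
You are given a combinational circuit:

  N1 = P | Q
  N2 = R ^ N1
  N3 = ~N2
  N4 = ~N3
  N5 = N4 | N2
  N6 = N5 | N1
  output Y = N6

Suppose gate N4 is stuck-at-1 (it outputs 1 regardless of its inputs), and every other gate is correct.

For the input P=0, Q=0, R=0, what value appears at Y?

1

Propagate with N4 forced: N1=0, N2=0, N3=1, N4=1 [stuck-at-1], N5=1, N6=1.
So Y = 1. (Without the fault it would be 0.)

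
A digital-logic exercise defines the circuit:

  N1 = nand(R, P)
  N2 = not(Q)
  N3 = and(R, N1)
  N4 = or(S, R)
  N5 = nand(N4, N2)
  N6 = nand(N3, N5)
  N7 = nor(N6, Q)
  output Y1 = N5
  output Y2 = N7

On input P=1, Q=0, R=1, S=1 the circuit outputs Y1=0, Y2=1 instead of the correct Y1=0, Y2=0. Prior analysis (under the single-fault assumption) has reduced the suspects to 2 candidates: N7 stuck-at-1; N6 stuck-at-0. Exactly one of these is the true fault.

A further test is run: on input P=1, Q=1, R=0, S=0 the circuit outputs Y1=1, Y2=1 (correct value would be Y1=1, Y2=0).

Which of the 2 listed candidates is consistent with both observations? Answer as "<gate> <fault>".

N7 stuck-at-1

Evaluate each candidate on input P=1, Q=1, R=0, S=0:
  N7 stuck-at-1: N1=1, N2=0, N3=0, N4=0, N5=1, N6=1, N7=1 [stuck-at-1] → Y1=1, Y2=1 — matches
  N6 stuck-at-0: N1=1, N2=0, N3=0, N4=0, N5=1, N6=0 [stuck-at-0], N7=0 → Y1=1, Y2=0 — eliminated
Only N7 stuck-at-1 reproduces the observed Y1=1, Y2=1.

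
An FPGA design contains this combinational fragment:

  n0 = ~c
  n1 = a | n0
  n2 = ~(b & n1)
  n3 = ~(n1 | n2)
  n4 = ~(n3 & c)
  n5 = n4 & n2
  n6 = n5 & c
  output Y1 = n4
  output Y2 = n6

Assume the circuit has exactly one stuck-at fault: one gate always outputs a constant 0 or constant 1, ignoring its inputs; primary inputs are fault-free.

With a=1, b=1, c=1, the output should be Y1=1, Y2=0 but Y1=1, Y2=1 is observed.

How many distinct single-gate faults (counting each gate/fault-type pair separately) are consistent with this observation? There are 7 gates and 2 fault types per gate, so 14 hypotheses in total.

Fault-free: n0=0, n1=1, n2=0, n3=0, n4=1, n5=0, n6=0 → Y1=1, Y2=0. Observed Y1=1, Y2=1.
  n0 stuck-at-0: output Y1=1, Y2=0 ✗
  n0 stuck-at-1: output Y1=1, Y2=0 ✗
  n1 stuck-at-0: output Y1=1, Y2=1 ✓
  n1 stuck-at-1: output Y1=1, Y2=0 ✗
  n2 stuck-at-0: output Y1=1, Y2=0 ✗
  n2 stuck-at-1: output Y1=1, Y2=1 ✓
  n3 stuck-at-0: output Y1=1, Y2=0 ✗
  n3 stuck-at-1: output Y1=0, Y2=0 ✗
  n4 stuck-at-0: output Y1=0, Y2=0 ✗
  n4 stuck-at-1: output Y1=1, Y2=0 ✗
  n5 stuck-at-0: output Y1=1, Y2=0 ✗
  n5 stuck-at-1: output Y1=1, Y2=1 ✓
  n6 stuck-at-0: output Y1=1, Y2=0 ✗
  n6 stuck-at-1: output Y1=1, Y2=1 ✓
Consistent faults: {n1 stuck-at-0, n2 stuck-at-1, n5 stuck-at-1, n6 stuck-at-1} — 4 in all.

4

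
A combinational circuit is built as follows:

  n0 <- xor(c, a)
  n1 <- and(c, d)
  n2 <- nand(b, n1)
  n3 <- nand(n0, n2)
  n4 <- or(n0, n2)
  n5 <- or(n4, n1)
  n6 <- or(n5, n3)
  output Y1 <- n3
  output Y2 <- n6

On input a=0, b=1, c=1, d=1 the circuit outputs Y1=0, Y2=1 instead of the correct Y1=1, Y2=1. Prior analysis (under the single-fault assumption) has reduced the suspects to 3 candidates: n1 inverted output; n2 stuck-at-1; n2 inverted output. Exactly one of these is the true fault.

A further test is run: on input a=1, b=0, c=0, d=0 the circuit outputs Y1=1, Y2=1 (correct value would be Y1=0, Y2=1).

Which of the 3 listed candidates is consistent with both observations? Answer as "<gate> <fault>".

Evaluate each candidate on input a=1, b=0, c=0, d=0:
  n1 inverted output: n0=1, n1=1 [inverted output], n2=1, n3=0, n4=1, n5=1, n6=1 → Y1=0, Y2=1 — eliminated
  n2 stuck-at-1: n0=1, n1=0, n2=1 [stuck-at-1], n3=0, n4=1, n5=1, n6=1 → Y1=0, Y2=1 — eliminated
  n2 inverted output: n0=1, n1=0, n2=0 [inverted output], n3=1, n4=1, n5=1, n6=1 → Y1=1, Y2=1 — matches
Only n2 inverted output reproduces the observed Y1=1, Y2=1.

n2 inverted output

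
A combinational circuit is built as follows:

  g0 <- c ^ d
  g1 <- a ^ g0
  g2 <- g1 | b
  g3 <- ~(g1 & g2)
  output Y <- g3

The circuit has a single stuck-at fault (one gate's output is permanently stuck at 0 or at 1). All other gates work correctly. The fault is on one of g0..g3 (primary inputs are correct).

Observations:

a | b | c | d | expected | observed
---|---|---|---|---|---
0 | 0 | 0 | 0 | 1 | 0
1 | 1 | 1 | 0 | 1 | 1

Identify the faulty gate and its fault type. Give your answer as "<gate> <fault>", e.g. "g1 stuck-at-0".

Fault-free values for test 1 (a=0, b=0, c=0, d=0): g0=0, g1=0, g2=0, g3=1, giving Y=1. Observed 0.
Test 1: faults giving observed 0 are {g0 stuck-at-1, g1 stuck-at-1, g3 stuck-at-0}.
Test 2 (a=1, b=1, c=1, d=0): fault-free g0=1, g1=0, g2=1, g3=1 → 1; observed 1. Eliminates g1 stuck-at-1, g3 stuck-at-0.
Only g0 stuck-at-1 is consistent with every test.

g0 stuck-at-1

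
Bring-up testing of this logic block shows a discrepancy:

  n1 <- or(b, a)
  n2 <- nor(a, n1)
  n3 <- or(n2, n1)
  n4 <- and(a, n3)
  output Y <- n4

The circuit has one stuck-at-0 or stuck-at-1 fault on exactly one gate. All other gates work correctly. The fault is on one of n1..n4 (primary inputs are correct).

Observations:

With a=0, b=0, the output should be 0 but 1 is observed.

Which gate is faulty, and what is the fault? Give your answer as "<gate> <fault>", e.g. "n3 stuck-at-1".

Fault-free values for test 1 (a=0, b=0): n1=0, n2=1, n3=1, n4=0, giving Y=0. Observed 1.
Test 1: faults giving observed 1 are {n4 stuck-at-1}.
Only n4 stuck-at-1 is consistent with every test.

n4 stuck-at-1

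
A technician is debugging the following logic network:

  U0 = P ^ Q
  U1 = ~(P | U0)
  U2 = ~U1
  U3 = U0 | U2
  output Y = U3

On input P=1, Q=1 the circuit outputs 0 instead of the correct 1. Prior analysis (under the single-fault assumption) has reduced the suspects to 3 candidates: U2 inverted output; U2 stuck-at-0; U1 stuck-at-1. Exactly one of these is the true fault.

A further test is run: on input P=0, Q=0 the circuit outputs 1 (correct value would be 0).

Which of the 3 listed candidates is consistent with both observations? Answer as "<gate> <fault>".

Evaluate each candidate on input P=0, Q=0:
  U2 inverted output: U0=0, U1=1, U2=1 [inverted output], U3=1 → 1 — matches
  U2 stuck-at-0: U0=0, U1=1, U2=0 [stuck-at-0], U3=0 → 0 — eliminated
  U1 stuck-at-1: U0=0, U1=1 [stuck-at-1], U2=0, U3=0 → 0 — eliminated
Only U2 inverted output reproduces the observed 1.

U2 inverted output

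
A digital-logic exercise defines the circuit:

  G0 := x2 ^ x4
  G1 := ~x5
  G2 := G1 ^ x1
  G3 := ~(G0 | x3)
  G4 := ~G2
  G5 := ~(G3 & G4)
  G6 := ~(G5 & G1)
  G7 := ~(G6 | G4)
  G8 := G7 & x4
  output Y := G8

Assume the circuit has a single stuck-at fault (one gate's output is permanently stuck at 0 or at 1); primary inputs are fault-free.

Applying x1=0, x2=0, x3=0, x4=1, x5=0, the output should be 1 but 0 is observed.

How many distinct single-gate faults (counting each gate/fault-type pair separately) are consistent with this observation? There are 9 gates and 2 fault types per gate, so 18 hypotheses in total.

7

Fault-free: G0=1, G1=1, G2=1, G3=0, G4=0, G5=1, G6=0, G7=1, G8=1 → 1. Observed 0.
  G0: none of the 2 fault types match ✗
  G1: stuck-at-0 ✓; others ✗
  G2: stuck-at-0 ✓; others ✗
  G3: none of the 2 fault types match ✗
  G4: stuck-at-1 ✓; others ✗
  G5: stuck-at-0 ✓; others ✗
  G6: stuck-at-1 ✓; others ✗
  G7: stuck-at-0 ✓; others ✗
  G8: stuck-at-0 ✓; others ✗
Consistent faults: {G1 stuck-at-0, G2 stuck-at-0, G4 stuck-at-1, G5 stuck-at-0, G6 stuck-at-1, G7 stuck-at-0, G8 stuck-at-0} — 7 in all.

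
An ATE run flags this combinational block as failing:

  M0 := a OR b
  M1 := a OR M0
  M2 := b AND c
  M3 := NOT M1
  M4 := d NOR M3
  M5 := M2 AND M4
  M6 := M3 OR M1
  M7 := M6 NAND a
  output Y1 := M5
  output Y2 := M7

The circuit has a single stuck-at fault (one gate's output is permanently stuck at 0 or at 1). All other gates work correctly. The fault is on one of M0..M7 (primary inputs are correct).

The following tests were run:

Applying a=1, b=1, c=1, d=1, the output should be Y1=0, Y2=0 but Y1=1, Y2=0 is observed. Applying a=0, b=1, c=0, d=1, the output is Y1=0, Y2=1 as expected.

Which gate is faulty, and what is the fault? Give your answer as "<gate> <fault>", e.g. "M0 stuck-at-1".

M4 stuck-at-1

Fault-free values for test 1 (a=1, b=1, c=1, d=1): M0=1, M1=1, M2=1, M3=0, M4=0, M5=0, M6=1, M7=0, giving Y1=0, Y2=0. Observed Y1=1, Y2=0.
Test 1: faults giving observed Y1=1, Y2=0 are {M4 stuck-at-1, M5 stuck-at-1}.
Test 2 (a=0, b=1, c=0, d=1): fault-free M0=1, M1=1, M2=0, M3=0, M4=0, M5=0, M6=1, M7=1 → Y1=0, Y2=1; observed Y1=0, Y2=1. Eliminates M5 stuck-at-1.
Only M4 stuck-at-1 is consistent with every test.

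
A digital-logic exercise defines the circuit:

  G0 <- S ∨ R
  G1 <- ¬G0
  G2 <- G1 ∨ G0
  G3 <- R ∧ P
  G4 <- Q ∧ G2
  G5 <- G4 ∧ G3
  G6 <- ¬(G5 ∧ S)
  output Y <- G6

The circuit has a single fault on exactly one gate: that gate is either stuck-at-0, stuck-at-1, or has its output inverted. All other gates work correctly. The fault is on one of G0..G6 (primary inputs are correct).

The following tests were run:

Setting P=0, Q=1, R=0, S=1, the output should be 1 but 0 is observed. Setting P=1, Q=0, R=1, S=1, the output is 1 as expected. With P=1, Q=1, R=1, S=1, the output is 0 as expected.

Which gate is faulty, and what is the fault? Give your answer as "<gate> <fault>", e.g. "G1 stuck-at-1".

G3 stuck-at-1

Fault-free values for test 1 (P=0, Q=1, R=0, S=1): G0=1, G1=0, G2=1, G3=0, G4=1, G5=0, G6=1, giving Y=1. Observed 0.
Test 1: faults giving observed 0 are {G3 stuck-at-1, G3 inverted output, G5 stuck-at-1, G5 inverted output, G6 stuck-at-0, G6 inverted output}.
Test 2 (P=1, Q=0, R=1, S=1): fault-free G0=1, G1=0, G2=1, G3=1, G4=0, G5=0, G6=1 → 1; observed 1. Eliminates G5 stuck-at-1, G5 inverted output, G6 stuck-at-0, G6 inverted output.
Test 3 (P=1, Q=1, R=1, S=1): fault-free G0=1, G1=0, G2=1, G3=1, G4=1, G5=1, G6=0 → 0; observed 0. Eliminates G3 inverted output.
Only G3 stuck-at-1 is consistent with every test.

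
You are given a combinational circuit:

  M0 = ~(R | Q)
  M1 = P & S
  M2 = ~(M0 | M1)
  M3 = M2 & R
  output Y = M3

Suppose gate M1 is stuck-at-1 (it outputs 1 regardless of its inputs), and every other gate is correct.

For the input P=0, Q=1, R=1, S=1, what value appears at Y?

Propagate with M1 forced: M0=0, M1=1 [stuck-at-1], M2=0, M3=0.
So Y = 0. (Without the fault it would be 1.)

0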